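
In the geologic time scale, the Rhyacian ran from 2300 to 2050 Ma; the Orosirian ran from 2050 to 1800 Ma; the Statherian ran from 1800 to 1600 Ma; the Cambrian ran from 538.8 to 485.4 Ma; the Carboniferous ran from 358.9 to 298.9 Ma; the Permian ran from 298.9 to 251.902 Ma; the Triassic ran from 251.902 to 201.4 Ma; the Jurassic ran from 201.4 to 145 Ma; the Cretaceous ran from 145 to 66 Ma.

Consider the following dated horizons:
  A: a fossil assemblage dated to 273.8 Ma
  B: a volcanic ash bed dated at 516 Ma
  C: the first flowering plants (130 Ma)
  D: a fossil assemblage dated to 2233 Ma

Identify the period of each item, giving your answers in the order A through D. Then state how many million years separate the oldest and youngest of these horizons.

Match each age against the start–end ranges in the excerpt: A = 273.8 Ma → Permian (298.9–251.902); B = 516 Ma → Cambrian (538.8–485.4); C = 130 Ma → Cretaceous (145–66); D = 2233 Ma → Rhyacian (2300–2050).
The largest age is 2233 Ma and the smallest is 130 Ma; their difference is 2103 Myr.

A — Permian; B — Cambrian; C — Cretaceous; D — Rhyacian; span 2103 million years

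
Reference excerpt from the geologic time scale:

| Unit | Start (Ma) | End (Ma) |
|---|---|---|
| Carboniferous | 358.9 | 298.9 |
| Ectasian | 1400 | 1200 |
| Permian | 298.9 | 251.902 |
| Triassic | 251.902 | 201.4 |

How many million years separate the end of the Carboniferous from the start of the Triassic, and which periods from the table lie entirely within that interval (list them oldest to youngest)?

46.998 million years; Permian

End of Carboniferous = 298.9 Ma; start of Triassic = 251.902 Ma.
Gap = 298.9 − 251.902 = 46.998 Myr.
Periods wholly inside 298.9–251.902 Ma: Permian (298.9–251.902).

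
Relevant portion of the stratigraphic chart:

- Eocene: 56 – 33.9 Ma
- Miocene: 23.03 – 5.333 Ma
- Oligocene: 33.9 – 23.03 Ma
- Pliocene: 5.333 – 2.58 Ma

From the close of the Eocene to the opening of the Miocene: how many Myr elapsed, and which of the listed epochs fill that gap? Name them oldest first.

The Eocene closes at 33.9 Ma and the Miocene opens at 23.03 Ma, so the interval is 33.9 − 23.03 = 10.87 Myr.
An epoch fits inside if it starts at or after 33.9 Ma and ends at or before 23.03 Ma; oldest first that gives Oligocene.

10.87 million years; Oligocene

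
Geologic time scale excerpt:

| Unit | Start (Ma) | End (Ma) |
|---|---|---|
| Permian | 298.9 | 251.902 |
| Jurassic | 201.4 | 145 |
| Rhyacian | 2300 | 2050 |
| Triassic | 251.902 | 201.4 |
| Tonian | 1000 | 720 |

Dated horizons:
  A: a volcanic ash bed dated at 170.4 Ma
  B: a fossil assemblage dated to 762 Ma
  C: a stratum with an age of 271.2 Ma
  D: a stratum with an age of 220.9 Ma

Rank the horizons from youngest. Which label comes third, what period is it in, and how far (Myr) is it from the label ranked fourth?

C, in the Permian; 490.8 million years to B

Smaller Ma means younger, so youngest first: A 170.4 < D 220.9 < C 271.2 < B 762.
Counting 3 along gives C (271.2 Ma); the excerpt puts that inside the Permian, 298.9–251.902 Ma.
Next in line is B (762 Ma), and 762 − 271.2 = 490.8 Myr.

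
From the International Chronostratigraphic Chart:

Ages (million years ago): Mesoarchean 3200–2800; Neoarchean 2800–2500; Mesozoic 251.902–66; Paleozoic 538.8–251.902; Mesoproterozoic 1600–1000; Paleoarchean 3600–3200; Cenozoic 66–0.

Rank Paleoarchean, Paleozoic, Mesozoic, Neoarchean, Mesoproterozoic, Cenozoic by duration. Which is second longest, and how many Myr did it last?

Durations: Paleoarchean 400; Paleozoic 286.898; Mesozoic 185.902; Neoarchean 300; Mesoproterozoic 600; Cenozoic 66 Myr.
Sorted longest-first: Mesoproterozoic (600), Paleoarchean (400), Neoarchean (300), Paleozoic (286.898), Mesozoic (185.902), Cenozoic (66).
The second longest is Paleoarchean at 400 Myr.

Paleoarchean, 400 million years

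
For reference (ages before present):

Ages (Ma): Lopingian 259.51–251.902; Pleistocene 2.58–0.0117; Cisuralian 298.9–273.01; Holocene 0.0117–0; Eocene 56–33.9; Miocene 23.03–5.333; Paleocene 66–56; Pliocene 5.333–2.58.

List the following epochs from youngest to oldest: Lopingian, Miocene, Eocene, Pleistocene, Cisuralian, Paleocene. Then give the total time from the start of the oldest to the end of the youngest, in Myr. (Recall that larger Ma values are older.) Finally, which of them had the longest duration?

Pleistocene → Miocene → Eocene → Paleocene → Lopingian → Cisuralian; total span 298.8883 Myr; longest is Cisuralian

From the excerpt: Lopingian 259.51–251.902; Miocene 23.03–5.333; Eocene 56–33.9; Pleistocene 2.58–0.0117; Cisuralian 298.9–273.01; Paleocene 66–56 (Ma).
Larger Ma is earlier, so the oldest is Cisuralian and the youngest is Pleistocene; youngest to oldest: Pleistocene, Miocene, Eocene, Paleocene, Lopingian, Cisuralian.
Oldest start 298.9 minus youngest end 0.0117 gives 298.8883 Myr overall.
Individual lengths (start − end): Paleocene 10; Lopingian 7.608; Cisuralian 25.89; Pleistocene 2.5683; Miocene 17.697; Eocene 22.1. The largest is Cisuralian at 25.89 Myr.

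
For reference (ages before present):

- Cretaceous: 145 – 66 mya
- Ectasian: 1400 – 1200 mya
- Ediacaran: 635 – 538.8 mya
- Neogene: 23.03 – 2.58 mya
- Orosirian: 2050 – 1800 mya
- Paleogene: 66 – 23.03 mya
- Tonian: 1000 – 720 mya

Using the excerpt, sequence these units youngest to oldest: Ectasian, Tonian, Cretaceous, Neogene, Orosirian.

Neogene, then Cretaceous, then Tonian, then Ectasian, then Orosirian

The oldest of these is Orosirian (starts 2050 Ma) and the youngest is Neogene (ends 2.58 Ma).
In between, by decreasing start age: Ectasian (1400), Tonian (1000), Cretaceous (145).
Listing youngest first means reversing that sequence.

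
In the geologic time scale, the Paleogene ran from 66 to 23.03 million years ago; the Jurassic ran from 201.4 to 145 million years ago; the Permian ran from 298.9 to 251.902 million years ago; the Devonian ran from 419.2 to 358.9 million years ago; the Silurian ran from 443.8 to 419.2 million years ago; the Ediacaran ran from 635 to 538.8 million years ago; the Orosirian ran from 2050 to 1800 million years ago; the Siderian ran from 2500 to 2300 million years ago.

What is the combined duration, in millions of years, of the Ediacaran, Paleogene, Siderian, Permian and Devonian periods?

446.468 million years

Duration is start − end for each: (635 − 538.8) + (66 − 23.03) + (2500 − 2300) + (298.9 − 251.902) + (419.2 − 358.9).
That is 96.2 + 42.97 + 200 + 46.998 + 60.3, which totals 446.468 million years.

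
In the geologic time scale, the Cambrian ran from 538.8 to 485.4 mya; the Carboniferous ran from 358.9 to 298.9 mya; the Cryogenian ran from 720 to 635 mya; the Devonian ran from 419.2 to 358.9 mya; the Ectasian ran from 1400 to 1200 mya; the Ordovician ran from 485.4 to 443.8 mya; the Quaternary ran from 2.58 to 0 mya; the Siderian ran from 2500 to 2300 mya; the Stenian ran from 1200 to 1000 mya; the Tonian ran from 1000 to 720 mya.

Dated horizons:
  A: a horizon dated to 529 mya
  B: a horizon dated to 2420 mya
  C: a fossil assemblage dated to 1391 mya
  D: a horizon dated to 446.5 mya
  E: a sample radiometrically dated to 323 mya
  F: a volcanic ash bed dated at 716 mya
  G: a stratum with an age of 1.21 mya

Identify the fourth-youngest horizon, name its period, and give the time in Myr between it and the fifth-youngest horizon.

Smaller Ma means younger, so youngest first: G 1.21 < E 323 < D 446.5 < A 529 < F 716 < C 1391 < B 2420.
Counting 4 along gives A (529 Ma); the excerpt puts that inside the Cambrian, 538.8–485.4 Ma.
Next in line is F (716 Ma), and 716 − 529 = 187 Myr.

A, in the Cambrian; 187 million years to F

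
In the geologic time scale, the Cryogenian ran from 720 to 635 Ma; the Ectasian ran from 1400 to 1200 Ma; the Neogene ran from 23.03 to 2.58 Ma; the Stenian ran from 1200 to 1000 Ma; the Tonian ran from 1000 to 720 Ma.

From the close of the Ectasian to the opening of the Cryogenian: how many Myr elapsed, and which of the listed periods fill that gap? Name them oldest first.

The Ectasian closes at 1200 Ma and the Cryogenian opens at 720 Ma, so the interval is 1200 − 720 = 480 Myr.
A period fits inside if it starts at or after 1200 Ma and ends at or before 720 Ma; oldest first that gives Stenian, Tonian.

480 million years; Stenian, Tonian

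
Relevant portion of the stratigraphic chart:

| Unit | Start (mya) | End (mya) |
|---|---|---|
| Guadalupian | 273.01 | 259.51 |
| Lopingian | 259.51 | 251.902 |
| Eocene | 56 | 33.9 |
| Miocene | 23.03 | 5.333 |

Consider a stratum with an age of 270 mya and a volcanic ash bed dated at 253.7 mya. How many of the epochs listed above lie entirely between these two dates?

0

Checking each listed span, none has both start < 270 Ma and end > 253.7 Ma — every epoch straddles one of the two dates or lies outside them — so the count is 0.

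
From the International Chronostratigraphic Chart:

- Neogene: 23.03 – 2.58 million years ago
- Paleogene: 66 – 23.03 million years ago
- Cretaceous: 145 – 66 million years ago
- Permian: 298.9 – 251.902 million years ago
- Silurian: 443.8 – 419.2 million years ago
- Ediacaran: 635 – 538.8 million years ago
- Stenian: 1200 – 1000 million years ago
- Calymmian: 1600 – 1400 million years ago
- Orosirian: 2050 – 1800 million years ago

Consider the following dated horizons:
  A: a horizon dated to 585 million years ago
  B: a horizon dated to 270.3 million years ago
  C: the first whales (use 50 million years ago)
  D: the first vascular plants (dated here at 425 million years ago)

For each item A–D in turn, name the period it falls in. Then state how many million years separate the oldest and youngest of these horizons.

Match each age against the start–end ranges in the excerpt: A = 585 Ma → Ediacaran (635–538.8); B = 270.3 Ma → Permian (298.9–251.902); C = 50 Ma → Paleogene (66–23.03); D = 425 Ma → Silurian (443.8–419.2).
The largest age is 585 Ma and the smallest is 50 Ma; their difference is 535 Myr.

A — Ediacaran; B — Permian; C — Paleogene; D — Silurian; span 535 million years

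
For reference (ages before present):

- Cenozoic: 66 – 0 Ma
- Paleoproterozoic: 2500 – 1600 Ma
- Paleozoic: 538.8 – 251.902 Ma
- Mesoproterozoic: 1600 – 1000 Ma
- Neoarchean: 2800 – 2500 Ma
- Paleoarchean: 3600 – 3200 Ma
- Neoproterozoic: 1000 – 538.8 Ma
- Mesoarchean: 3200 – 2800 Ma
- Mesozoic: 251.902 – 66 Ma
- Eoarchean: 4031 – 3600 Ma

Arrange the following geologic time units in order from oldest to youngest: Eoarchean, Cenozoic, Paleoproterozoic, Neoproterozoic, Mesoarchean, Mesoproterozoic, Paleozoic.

The oldest of these is Eoarchean (starts 4031 Ma) and the youngest is Cenozoic (ends 0 Ma).
In between, by decreasing start age: Mesoarchean (3200), Paleoproterozoic (2500), Mesoproterozoic (1600), Neoproterozoic (1000), Paleozoic (538.8).

Eoarchean, then Mesoarchean, then Paleoproterozoic, then Mesoproterozoic, then Neoproterozoic, then Paleozoic, then Cenozoic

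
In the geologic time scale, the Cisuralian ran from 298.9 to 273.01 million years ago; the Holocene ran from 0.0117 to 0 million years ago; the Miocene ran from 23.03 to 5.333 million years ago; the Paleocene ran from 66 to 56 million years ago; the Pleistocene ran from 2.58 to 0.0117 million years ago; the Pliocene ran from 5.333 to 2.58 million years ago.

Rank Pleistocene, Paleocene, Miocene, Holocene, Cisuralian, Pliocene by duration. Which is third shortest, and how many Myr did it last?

Pliocene, 2.753 million years

Start − end for each: Pleistocene 2.58 − 0.0117 = 2.5683; Paleocene 66 − 56 = 10; Miocene 23.03 − 5.333 = 17.697; Holocene 0.0117 − 0 = 0.0117; Cisuralian 298.9 − 273.01 = 25.89; Pliocene 5.333 − 2.58 = 2.753.
Ranking these from shortest: Holocene < Pleistocene < Pliocene < Paleocene < Miocene < Cisuralian.
Position 3 in that ranking is Pliocene, which lasted 2.753 Myr.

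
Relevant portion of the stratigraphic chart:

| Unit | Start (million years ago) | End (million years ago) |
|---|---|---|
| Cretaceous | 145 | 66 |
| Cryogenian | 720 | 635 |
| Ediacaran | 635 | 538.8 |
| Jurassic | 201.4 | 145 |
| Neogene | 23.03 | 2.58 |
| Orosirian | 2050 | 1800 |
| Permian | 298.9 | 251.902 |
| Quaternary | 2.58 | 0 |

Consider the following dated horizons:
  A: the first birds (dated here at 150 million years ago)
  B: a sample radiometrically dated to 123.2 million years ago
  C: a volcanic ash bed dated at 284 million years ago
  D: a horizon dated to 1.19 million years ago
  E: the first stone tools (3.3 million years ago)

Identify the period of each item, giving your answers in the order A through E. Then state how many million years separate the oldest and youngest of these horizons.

A — Jurassic; B — Cretaceous; C — Permian; D — Quaternary; E — Neogene; span 282.81 million years

A: 150 Ma lies in 201.4–145 Ma, so Jurassic.
B: 123.2 Ma lies in 145–66 Ma, so Cretaceous.
C: 284 Ma lies in 298.9–251.902 Ma, so Permian.
D: 1.19 Ma lies in 2.58–0 Ma, so Quaternary.
E: 3.3 Ma lies in 23.03–2.58 Ma, so Neogene.
Oldest = 284 Ma, youngest = 1.19 Ma → span 282.81 Myr.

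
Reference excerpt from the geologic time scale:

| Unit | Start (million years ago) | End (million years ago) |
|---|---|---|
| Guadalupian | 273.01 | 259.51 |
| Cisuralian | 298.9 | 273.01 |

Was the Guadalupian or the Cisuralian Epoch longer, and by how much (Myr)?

Cisuralian, by 12.39 million years

Guadalupian: 273.01 − 259.51 = 13.5 Myr.
Cisuralian: 298.9 − 273.01 = 25.89 Myr.
Difference: 25.89 − 13.5 = 12.39 Myr, so the Cisuralian was longer.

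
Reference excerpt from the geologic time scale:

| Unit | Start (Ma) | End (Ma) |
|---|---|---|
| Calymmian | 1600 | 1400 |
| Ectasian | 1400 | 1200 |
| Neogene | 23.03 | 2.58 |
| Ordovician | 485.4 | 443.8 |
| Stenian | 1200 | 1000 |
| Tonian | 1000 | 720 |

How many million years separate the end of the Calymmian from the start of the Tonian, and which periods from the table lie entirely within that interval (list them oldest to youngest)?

400 million years; Ectasian, Stenian

End of Calymmian = 1400 Ma; start of Tonian = 1000 Ma.
Gap = 1400 − 1000 = 400 Myr.
Periods wholly inside 1400–1000 Ma: Ectasian (1400–1200), Stenian (1200–1000).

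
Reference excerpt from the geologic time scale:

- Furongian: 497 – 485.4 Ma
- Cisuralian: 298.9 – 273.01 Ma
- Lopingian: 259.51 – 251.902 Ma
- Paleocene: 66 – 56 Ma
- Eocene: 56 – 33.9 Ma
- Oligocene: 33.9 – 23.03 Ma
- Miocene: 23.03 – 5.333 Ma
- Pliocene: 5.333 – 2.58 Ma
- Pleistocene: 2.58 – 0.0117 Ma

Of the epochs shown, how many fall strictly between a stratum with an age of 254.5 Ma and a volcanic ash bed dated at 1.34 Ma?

254.5 Ma sits inside the Lopingian (259.51–251.902) and 1.34 Ma inside the Pleistocene (2.58–0.0117); neither of those is wholly between the two dates.
The listed epochs lying completely between them are Paleocene, Eocene, Oligocene, Miocene, Pliocene — 5 in all.

5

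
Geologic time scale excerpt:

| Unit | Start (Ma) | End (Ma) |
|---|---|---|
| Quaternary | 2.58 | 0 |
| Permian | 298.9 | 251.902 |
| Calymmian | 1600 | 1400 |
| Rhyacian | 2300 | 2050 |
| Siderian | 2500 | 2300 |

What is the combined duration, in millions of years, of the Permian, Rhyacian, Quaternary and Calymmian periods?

499.578 million years

Duration is start − end for each: (298.9 − 251.902) + (2300 − 2050) + (2.58 − 0) + (1600 − 1400).
That is 46.998 + 250 + 2.58 + 200, which totals 499.578 million years.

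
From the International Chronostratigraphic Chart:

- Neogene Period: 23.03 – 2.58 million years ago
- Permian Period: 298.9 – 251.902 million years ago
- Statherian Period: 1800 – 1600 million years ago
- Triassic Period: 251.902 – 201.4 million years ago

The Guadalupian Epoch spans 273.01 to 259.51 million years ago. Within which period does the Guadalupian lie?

Permian

The Guadalupian (273.01–259.51 Ma) lies entirely within 298.9–251.902 Ma, the Permian Period.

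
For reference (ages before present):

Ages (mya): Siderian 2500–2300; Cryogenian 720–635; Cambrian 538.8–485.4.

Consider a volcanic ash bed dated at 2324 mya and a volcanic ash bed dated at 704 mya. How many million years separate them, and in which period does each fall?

1620 million years apart; the first in the Siderian, the second in the Cryogenian

Elapsed time: 2324 − 704 = 1620 Myr.
2324 Ma lies within 2500–2300 Ma: Siderian.
704 Ma lies within 720–635 Ma: Cryogenian.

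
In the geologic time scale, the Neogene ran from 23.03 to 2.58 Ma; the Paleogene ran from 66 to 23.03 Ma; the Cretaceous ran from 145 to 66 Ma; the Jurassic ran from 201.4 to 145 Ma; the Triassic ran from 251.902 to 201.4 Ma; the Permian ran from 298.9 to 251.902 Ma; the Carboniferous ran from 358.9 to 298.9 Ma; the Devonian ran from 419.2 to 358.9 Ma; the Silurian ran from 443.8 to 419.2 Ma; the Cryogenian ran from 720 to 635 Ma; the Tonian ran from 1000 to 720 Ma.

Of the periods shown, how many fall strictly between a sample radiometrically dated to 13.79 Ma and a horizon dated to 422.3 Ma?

7

422.3 Ma sits inside the Silurian (443.8–419.2) and 13.79 Ma inside the Neogene (23.03–2.58); neither of those is wholly between the two dates.
The listed periods lying completely between them are Devonian, Carboniferous, Permian, Triassic, Jurassic, Cretaceous, Paleogene — 7 in all.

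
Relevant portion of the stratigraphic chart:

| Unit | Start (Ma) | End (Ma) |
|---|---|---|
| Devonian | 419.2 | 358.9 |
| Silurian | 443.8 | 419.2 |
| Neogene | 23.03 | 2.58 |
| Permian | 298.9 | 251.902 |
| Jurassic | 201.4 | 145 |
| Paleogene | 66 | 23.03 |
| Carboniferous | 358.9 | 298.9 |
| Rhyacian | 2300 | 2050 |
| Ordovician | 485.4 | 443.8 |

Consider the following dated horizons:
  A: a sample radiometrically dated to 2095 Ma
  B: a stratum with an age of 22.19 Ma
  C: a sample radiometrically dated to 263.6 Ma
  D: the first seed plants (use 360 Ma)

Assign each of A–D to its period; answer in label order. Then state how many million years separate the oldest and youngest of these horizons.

A — Rhyacian; B — Neogene; C — Permian; D — Devonian; span 2072.81 million years

A: 2095 Ma lies in 2300–2050 Ma, so Rhyacian.
B: 22.19 Ma lies in 23.03–2.58 Ma, so Neogene.
C: 263.6 Ma lies in 298.9–251.902 Ma, so Permian.
D: 360 Ma lies in 419.2–358.9 Ma, so Devonian.
Oldest = 2095 Ma, youngest = 22.19 Ma → span 2072.81 Myr.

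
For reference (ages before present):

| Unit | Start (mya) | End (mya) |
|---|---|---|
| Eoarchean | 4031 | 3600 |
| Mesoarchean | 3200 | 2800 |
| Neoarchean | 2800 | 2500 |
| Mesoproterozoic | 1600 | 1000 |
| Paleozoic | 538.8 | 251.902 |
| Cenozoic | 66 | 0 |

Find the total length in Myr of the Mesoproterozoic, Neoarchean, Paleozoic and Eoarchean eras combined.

Each duration: Mesoproterozoic = 600; Neoarchean = 300; Paleozoic = 286.898; Eoarchean = 431.
Sum: 600 + 300 + 286.898 + 431 = 1617.898 Myr.

1617.898 million years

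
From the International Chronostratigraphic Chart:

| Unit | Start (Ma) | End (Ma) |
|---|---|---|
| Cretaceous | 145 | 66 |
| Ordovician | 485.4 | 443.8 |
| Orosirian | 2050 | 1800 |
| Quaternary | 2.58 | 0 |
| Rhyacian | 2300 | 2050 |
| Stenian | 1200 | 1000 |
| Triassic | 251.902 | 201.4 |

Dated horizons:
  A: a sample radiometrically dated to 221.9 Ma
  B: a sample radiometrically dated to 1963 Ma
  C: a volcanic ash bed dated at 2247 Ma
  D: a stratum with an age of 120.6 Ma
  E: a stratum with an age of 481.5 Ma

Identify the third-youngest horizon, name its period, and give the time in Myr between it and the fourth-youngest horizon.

Sorted youngest-first by Ma: D (120.6), A (221.9), E (481.5), B (1963), C (2247).
The third youngest is E at 481.5 Ma, which lies in 485.4–443.8 Ma: the Ordovician.
The fourth youngest is B at 1963 Ma; separation = |481.5 − 1963| = 1481.5 Myr.

E, in the Ordovician; 1481.5 million years to B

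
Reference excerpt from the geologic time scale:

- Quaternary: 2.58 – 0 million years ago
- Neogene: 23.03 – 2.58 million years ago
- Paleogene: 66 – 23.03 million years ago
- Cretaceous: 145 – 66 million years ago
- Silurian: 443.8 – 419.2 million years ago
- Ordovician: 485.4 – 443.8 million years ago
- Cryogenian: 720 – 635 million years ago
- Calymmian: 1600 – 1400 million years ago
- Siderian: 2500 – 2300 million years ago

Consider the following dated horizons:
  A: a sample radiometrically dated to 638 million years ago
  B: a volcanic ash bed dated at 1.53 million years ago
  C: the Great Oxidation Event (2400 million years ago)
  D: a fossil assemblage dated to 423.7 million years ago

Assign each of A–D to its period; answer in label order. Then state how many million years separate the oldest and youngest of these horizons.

A — Cryogenian; B — Quaternary; C — Siderian; D — Silurian; span 2398.47 million years

A: 638 Ma lies in 720–635 Ma, so Cryogenian.
B: 1.53 Ma lies in 2.58–0 Ma, so Quaternary.
C: 2400 Ma lies in 2500–2300 Ma, so Siderian.
D: 423.7 Ma lies in 443.8–419.2 Ma, so Silurian.
Oldest = 2400 Ma, youngest = 1.53 Ma → span 2398.47 Myr.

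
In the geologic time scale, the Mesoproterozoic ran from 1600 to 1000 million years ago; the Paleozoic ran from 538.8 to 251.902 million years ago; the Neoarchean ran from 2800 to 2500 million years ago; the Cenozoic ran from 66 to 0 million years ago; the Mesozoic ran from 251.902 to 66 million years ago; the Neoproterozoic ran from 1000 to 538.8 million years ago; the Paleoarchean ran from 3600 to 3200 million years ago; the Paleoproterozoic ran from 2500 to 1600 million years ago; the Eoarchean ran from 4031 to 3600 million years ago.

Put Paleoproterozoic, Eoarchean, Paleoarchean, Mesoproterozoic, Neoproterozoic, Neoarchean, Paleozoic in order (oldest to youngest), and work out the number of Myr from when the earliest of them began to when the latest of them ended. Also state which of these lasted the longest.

Eoarchean, Paleoarchean, Neoarchean, Paleoproterozoic, Mesoproterozoic, Neoproterozoic, Paleozoic; total span 3779.098 Myr; longest is Paleoproterozoic

Start ages (Ma): Eoarchean 4031, Paleoarchean 3600, Neoarchean 2800, Paleoproterozoic 2500, Mesoproterozoic 1600, Neoproterozoic 1000, Paleozoic 538.8.
Ordered oldest to youngest: Eoarchean, Paleoarchean, Neoarchean, Paleoproterozoic, Mesoproterozoic, Neoproterozoic, Paleozoic.
Span = 4031 − 251.902 = 3779.098 Myr.
Durations: Neoproterozoic 461.2, Eoarchean 431, Paleozoic 286.898, Paleoarchean 400, Mesoproterozoic 600, Neoarchean 300, Paleoproterozoic 900 → longest is Paleoproterozoic (900 Myr).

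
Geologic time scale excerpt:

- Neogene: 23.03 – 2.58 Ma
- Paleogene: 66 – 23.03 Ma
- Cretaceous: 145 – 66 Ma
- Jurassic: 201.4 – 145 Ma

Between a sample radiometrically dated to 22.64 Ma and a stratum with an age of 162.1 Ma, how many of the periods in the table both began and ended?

2

The older date is 162.1 Ma and the younger is 22.64 Ma.
Periods with start < 162.1 and end > 22.64 Ma: Cretaceous (145–66), Paleogene (66–23.03).
That is 2 complete periods.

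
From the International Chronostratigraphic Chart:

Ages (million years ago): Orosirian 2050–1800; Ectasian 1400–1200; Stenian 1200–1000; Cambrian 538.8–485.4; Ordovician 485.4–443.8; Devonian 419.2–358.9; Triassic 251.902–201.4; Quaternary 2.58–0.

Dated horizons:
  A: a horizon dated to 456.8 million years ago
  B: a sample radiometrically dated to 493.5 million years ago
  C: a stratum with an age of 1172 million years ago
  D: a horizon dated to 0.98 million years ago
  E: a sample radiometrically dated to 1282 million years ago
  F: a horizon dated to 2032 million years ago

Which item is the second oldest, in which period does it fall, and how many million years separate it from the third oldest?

Larger Ma means older, so oldest first: F 2032 > E 1282 > C 1172 > B 493.5 > A 456.8 > D 0.98.
Counting 2 along gives E (1282 Ma); the excerpt puts that inside the Ectasian, 1400–1200 Ma.
Next in line is C (1172 Ma), and 1282 − 1172 = 110 Myr.

E, in the Ectasian; 110 million years to C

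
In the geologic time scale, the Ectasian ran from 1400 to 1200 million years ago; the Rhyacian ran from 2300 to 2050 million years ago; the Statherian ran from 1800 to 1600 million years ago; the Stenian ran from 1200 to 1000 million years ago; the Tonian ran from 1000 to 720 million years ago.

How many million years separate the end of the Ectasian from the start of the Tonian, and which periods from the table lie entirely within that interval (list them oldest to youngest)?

End of Ectasian = 1200 Ma; start of Tonian = 1000 Ma.
Gap = 1200 − 1000 = 200 Myr.
Periods wholly inside 1200–1000 Ma: Stenian (1200–1000).

200 million years; Stenian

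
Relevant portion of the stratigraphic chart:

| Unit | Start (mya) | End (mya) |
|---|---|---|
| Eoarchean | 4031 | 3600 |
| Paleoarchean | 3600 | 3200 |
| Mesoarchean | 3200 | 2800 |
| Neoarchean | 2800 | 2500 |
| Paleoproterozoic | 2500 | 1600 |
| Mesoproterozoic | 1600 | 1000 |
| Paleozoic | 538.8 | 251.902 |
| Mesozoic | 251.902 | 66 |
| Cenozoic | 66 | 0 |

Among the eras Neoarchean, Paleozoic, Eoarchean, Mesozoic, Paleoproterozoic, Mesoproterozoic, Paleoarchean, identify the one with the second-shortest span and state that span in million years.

Start − end for each: Neoarchean 2800 − 2500 = 300; Paleozoic 538.8 − 251.902 = 286.898; Eoarchean 4031 − 3600 = 431; Mesozoic 251.902 − 66 = 185.902; Paleoproterozoic 2500 − 1600 = 900; Mesoproterozoic 1600 − 1000 = 600; Paleoarchean 3600 − 3200 = 400.
Ranking these from shortest: Mesozoic < Paleozoic < Neoarchean < Paleoarchean < Eoarchean < Mesoproterozoic < Paleoproterozoic.
Position 2 in that ranking is Paleozoic, which lasted 286.898 Myr.

Paleozoic, 286.898 million years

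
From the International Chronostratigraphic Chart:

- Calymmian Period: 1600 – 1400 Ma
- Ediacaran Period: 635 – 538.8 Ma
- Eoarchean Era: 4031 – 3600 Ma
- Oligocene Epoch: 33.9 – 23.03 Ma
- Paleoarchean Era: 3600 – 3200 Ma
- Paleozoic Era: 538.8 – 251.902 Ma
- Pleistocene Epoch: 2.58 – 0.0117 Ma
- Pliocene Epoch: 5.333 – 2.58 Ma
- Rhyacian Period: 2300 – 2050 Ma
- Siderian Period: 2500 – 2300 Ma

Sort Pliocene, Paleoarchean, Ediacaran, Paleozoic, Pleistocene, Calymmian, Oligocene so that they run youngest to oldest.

Sorting by start age (ascending Ma, since larger Ma = older): Pleistocene start 2.58, Pliocene start 5.333, Oligocene start 33.9, Paleozoic start 538.8, Ediacaran start 635, Calymmian start 1600, Paleoarchean start 3600.

Pleistocene, then Pliocene, then Oligocene, then Paleozoic, then Ediacaran, then Calymmian, then Paleoarchean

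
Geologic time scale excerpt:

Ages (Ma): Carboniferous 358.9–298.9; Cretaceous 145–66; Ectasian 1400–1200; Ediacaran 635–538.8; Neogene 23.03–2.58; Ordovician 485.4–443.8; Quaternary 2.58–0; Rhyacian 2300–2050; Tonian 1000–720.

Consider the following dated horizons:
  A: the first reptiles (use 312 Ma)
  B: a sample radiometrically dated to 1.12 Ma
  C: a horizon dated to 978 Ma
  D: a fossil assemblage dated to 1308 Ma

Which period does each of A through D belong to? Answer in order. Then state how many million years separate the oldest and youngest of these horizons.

A — Carboniferous; B — Quaternary; C — Tonian; D — Ectasian; span 1306.88 million years

A: 312 Ma lies in 358.9–298.9 Ma, so Carboniferous.
B: 1.12 Ma lies in 2.58–0 Ma, so Quaternary.
C: 978 Ma lies in 1000–720 Ma, so Tonian.
D: 1308 Ma lies in 1400–1200 Ma, so Ectasian.
Oldest = 1308 Ma, youngest = 1.12 Ma → span 1306.88 Myr.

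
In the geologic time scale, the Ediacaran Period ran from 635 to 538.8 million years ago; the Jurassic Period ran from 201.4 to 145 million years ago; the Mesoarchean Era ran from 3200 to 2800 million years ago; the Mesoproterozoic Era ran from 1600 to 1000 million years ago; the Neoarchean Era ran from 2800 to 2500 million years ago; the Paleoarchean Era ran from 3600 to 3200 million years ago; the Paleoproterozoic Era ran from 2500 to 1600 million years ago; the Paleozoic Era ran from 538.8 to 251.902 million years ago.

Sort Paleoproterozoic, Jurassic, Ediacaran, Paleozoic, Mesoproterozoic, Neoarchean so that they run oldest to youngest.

Neoarchean → Paleoproterozoic → Mesoproterozoic → Ediacaran → Paleozoic → Jurassic

The oldest of these is Neoarchean (starts 2800 Ma) and the youngest is Jurassic (ends 145 Ma).
In between, by decreasing start age: Paleoproterozoic (2500), Mesoproterozoic (1600), Ediacaran (635), Paleozoic (538.8).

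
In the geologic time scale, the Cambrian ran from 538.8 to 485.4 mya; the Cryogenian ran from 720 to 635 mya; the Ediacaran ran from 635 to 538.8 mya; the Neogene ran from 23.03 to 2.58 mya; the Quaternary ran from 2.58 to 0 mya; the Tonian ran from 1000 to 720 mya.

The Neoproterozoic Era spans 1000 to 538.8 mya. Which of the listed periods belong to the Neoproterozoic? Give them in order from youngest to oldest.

Periods with both bounds inside 1000–538.8 Ma: Ediacaran (635–538.8), Cryogenian (720–635), Tonian (1000–720).

Ediacaran, Cryogenian, Tonian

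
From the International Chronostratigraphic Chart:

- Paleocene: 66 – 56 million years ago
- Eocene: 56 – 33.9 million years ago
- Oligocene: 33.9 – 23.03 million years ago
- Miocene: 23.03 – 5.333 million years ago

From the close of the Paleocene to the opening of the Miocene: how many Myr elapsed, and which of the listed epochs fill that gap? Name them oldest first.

32.97 million years; Eocene, Oligocene

The Paleocene closes at 56 Ma and the Miocene opens at 23.03 Ma, so the interval is 56 − 23.03 = 32.97 Myr.
An epoch fits inside if it starts at or after 56 Ma and ends at or before 23.03 Ma; oldest first that gives Eocene, Oligocene.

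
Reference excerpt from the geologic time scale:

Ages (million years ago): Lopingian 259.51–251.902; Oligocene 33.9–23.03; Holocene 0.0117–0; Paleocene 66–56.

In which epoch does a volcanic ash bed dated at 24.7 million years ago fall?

Oligocene

24.7 Ma lies between 33.9 and 23.03 Ma, so it falls in the Oligocene.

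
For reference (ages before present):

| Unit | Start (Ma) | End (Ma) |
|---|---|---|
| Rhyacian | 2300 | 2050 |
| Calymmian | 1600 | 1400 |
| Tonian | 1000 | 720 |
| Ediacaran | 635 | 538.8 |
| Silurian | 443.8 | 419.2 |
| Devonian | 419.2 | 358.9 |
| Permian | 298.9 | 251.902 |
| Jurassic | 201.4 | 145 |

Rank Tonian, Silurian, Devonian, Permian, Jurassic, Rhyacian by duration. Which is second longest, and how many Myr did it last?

Rhyacian, 250 million years

Start − end for each: Tonian 1000 − 720 = 280; Silurian 443.8 − 419.2 = 24.6; Devonian 419.2 − 358.9 = 60.3; Permian 298.9 − 251.902 = 46.998; Jurassic 201.4 − 145 = 56.4; Rhyacian 2300 − 2050 = 250.
Ranking these from longest: Tonian > Rhyacian > Devonian > Jurassic > Permian > Silurian.
Position 2 in that ranking is Rhyacian, which lasted 250 Myr.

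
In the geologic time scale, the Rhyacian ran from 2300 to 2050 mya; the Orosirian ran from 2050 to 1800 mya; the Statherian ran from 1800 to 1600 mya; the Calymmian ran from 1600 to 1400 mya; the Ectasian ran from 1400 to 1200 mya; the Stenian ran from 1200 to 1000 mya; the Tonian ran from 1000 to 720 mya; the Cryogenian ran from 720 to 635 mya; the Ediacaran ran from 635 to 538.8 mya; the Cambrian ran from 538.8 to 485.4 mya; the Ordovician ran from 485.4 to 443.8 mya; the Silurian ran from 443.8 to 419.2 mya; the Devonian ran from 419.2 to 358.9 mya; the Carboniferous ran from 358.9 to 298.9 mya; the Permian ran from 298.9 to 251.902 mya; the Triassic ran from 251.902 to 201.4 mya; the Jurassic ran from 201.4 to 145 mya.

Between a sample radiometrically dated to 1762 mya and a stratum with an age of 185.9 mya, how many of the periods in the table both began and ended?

13

The older date is 1762 Ma and the younger is 185.9 Ma.
Periods with start < 1762 and end > 185.9 Ma: Calymmian (1600–1400), Ectasian (1400–1200), Stenian (1200–1000), Tonian (1000–720), Cryogenian (720–635), Ediacaran (635–538.8), Cambrian (538.8–485.4), Ordovician (485.4–443.8), Silurian (443.8–419.2), Devonian (419.2–358.9), Carboniferous (358.9–298.9), Permian (298.9–251.902), Triassic (251.902–201.4).
That is 13 complete periods.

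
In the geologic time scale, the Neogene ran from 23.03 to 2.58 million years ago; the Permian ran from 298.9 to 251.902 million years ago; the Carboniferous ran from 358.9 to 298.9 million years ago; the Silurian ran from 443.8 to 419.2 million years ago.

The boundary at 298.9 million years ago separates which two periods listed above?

The Carboniferous ends at 298.9 million years ago and the Permian begins at 298.9 million years ago, so they share that boundary.

Carboniferous and Permian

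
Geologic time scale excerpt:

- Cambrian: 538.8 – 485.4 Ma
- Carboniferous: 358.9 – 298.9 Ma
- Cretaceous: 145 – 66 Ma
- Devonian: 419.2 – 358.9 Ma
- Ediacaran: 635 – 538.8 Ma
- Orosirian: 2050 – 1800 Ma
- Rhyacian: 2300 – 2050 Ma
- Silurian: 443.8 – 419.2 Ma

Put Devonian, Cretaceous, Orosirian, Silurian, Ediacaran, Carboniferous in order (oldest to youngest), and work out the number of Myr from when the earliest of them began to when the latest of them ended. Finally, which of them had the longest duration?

Orosirian → Ediacaran → Silurian → Devonian → Carboniferous → Cretaceous; total span 1984 Myr; longest is Orosirian

From the excerpt: Devonian 419.2–358.9; Cretaceous 145–66; Orosirian 2050–1800; Silurian 443.8–419.2; Ediacaran 635–538.8; Carboniferous 358.9–298.9 (Ma).
Larger Ma is earlier, so the oldest is Orosirian and the youngest is Cretaceous; oldest to youngest: Orosirian, Ediacaran, Silurian, Devonian, Carboniferous, Cretaceous.
Oldest start 2050 minus youngest end 66 gives 1984 Myr overall.
Individual lengths (start − end): Cretaceous 79; Ediacaran 96.2; Devonian 60.3; Orosirian 250; Carboniferous 60; Silurian 24.6. The largest is Orosirian at 250 Myr.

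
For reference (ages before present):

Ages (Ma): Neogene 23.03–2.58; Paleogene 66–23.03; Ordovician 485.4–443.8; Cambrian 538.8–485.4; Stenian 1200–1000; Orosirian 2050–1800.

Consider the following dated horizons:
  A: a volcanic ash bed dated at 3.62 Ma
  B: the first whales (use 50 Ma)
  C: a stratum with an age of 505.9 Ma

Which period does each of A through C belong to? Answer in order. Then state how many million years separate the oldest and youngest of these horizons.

Match each age against the start–end ranges in the excerpt: A = 3.62 Ma → Neogene (23.03–2.58); B = 50 Ma → Paleogene (66–23.03); C = 505.9 Ma → Cambrian (538.8–485.4).
The largest age is 505.9 Ma and the smallest is 3.62 Ma; their difference is 502.28 Myr.

A — Neogene; B — Paleogene; C — Cambrian; span 502.28 million years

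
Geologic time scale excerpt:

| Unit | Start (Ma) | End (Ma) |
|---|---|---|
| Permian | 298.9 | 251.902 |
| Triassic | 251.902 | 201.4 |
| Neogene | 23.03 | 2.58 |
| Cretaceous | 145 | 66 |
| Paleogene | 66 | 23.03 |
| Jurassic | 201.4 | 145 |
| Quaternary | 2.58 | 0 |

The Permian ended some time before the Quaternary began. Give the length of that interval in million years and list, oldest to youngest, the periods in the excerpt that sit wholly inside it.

249.322 million years; Triassic, Jurassic, Cretaceous, Paleogene, Neogene

The Permian closes at 251.902 Ma and the Quaternary opens at 2.58 Ma, so the interval is 251.902 − 2.58 = 249.322 Myr.
A period fits inside if it starts at or after 251.902 Ma and ends at or before 2.58 Ma; oldest first that gives Triassic, Jurassic, Cretaceous, Paleogene, Neogene.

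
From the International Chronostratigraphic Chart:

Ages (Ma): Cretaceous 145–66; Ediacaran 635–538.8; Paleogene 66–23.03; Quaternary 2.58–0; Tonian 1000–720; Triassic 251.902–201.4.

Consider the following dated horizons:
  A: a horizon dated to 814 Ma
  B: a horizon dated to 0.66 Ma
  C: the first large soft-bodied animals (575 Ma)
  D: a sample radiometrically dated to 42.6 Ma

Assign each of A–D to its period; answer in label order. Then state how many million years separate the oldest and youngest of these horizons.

A — Tonian; B — Quaternary; C — Ediacaran; D — Paleogene; span 813.34 million years

Match each age against the start–end ranges in the excerpt: A = 814 Ma → Tonian (1000–720); B = 0.66 Ma → Quaternary (2.58–0); C = 575 Ma → Ediacaran (635–538.8); D = 42.6 Ma → Paleogene (66–23.03).
The largest age is 814 Ma and the smallest is 0.66 Ma; their difference is 813.34 Myr.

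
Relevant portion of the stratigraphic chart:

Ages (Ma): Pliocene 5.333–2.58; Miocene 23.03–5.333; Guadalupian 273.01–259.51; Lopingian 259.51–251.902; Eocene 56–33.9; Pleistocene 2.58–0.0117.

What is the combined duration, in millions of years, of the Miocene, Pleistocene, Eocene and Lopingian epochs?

Each duration: Miocene = 17.697; Pleistocene = 2.5683; Eocene = 22.1; Lopingian = 7.608.
Sum: 17.697 + 2.5683 + 22.1 + 7.608 = 49.9733 Myr.

49.9733 million years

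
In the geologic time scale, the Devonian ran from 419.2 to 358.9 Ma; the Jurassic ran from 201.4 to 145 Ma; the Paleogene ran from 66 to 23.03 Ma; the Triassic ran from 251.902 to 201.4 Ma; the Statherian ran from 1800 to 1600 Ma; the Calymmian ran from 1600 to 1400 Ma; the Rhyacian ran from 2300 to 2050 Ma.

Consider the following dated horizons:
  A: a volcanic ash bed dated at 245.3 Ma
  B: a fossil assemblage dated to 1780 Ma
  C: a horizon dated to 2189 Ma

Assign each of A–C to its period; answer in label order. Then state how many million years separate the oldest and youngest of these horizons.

Match each age against the start–end ranges in the excerpt: A = 245.3 Ma → Triassic (251.902–201.4); B = 1780 Ma → Statherian (1800–1600); C = 2189 Ma → Rhyacian (2300–2050).
The largest age is 2189 Ma and the smallest is 245.3 Ma; their difference is 1943.7 Myr.

A — Triassic; B — Statherian; C — Rhyacian; span 1943.7 million years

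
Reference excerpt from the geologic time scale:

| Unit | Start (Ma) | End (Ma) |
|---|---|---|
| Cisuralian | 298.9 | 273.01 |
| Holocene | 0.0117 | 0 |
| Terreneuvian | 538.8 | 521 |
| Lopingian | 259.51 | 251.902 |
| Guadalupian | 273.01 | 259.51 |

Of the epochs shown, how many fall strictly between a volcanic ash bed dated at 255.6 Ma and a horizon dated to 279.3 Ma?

279.3 Ma sits inside the Cisuralian (298.9–273.01) and 255.6 Ma inside the Lopingian (259.51–251.902); neither of those is wholly between the two dates.
The listed epochs lying completely between them are Guadalupian — 1 in all.

1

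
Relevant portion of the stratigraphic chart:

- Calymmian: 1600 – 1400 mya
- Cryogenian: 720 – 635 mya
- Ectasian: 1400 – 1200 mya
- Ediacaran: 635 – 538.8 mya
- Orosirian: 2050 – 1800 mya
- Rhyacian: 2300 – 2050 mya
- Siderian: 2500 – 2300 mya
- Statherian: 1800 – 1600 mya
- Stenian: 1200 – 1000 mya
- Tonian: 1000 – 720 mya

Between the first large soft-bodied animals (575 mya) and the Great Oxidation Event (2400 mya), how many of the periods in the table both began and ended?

8

2400 Ma sits inside the Siderian (2500–2300) and 575 Ma inside the Ediacaran (635–538.8); neither of those is wholly between the two dates.
The listed periods lying completely between them are Rhyacian, Orosirian, Statherian, Calymmian, Ectasian, Stenian, Tonian, Cryogenian — 8 in all.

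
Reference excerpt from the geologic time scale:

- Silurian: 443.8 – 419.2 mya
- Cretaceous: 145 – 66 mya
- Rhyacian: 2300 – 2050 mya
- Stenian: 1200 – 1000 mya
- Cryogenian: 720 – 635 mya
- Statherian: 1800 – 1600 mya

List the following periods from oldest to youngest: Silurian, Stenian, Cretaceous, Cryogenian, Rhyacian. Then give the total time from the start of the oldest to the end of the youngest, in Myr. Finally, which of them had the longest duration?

Rhyacian, Stenian, Cryogenian, Silurian, Cretaceous; total span 2234 Myr; longest is Rhyacian

Start ages (Ma): Rhyacian 2300, Stenian 1200, Cryogenian 720, Silurian 443.8, Cretaceous 145.
Ordered oldest to youngest: Rhyacian, Stenian, Cryogenian, Silurian, Cretaceous.
Span = 2300 − 66 = 2234 Myr.
Durations: Cryogenian 85, Rhyacian 250, Stenian 200, Cretaceous 79, Silurian 24.6 → longest is Rhyacian (250 Myr).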